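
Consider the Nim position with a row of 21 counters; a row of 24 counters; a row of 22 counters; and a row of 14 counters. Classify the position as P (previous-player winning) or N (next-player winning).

N-position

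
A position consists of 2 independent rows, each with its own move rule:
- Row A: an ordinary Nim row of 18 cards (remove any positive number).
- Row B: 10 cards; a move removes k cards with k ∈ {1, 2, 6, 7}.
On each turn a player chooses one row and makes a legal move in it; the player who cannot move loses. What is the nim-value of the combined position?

Row A is a plain Nim row of size 18, so its Grundy value is 18.
Grundy values for row B (subtraction set {1, 2, 6, 7}):
g(0) = mex{} = 0
g(1) = mex{0} = 1
g(2) = mex{0,1} = 2
g(3) = mex{1,2} = 0
g(4) = mex{0,2} = 1
g(5) = mex{0,1} = 2
g(6) = mex{0,1,2} = 3
g(7) = mex{0,1,2,3} = 4
g(8) = mex{1,2,3,4} = 0
g(9) = mex{0,2,4} = 1
g(10) = mex{0,1} = 2
So g(10) = 2.
The value of a disjunctive sum is the nim-sum of the parts.
Combined value = 18 ⊕ 2 = 16.

16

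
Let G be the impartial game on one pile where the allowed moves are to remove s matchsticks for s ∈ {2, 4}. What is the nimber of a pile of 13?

Compute g(0), g(1), … for moves {2, 4}:
k:     0  1  2  3  4  5  6  7  8  9 10 11 12 13
g(k):  0  0  1  1  2  2  0  0  1  1  2  2  0  0
So g(13) = 0.

0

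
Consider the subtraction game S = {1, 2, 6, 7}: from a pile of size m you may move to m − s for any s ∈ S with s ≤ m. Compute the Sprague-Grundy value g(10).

2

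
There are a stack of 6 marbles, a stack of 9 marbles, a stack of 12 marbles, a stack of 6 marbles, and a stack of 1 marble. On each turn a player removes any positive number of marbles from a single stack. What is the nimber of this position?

Bitwise XOR of the heap sizes:
  0110  (6)
  1001  (9)
  1100  (12)
  0110  (6)
  0001  (1)
  ----
  0100  (4)

4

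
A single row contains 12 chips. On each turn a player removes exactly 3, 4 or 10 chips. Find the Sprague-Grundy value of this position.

1

Compute g(0), g(1), … for moves {3, 4, 10}:
k:     0  1  2  3  4  5  6  7  8  9 10 11 12
g(k):  0  0  0  1  1  1  2  0  0  0  1  1  1
So g(12) = 1.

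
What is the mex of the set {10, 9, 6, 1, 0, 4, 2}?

3

The values 0, 1, 2 are all present; 3 is the first non-negative integer missing from the set.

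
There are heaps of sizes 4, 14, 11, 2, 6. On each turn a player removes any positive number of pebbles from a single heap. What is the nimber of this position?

5

In binary:
  0100  (4)
  1110  (14)
  1011  (11)
  0010  (2)
  0110  (6)
  ----
  0101  (5)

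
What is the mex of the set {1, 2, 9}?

0

0 is not in the set, so the mex is 0.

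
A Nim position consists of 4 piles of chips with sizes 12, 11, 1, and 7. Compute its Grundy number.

1

Nim-sum: 12 ⊕ 11 ⊕ 1 ⊕ 7 = 1.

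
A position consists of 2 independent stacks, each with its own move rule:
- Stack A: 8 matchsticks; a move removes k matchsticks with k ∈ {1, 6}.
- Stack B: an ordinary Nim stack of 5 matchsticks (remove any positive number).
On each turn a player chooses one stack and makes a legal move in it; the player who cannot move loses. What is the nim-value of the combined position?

4

Build the Grundy sequence for stack A with g(k) = mex{g(k−s) : s ∈ {1, 6}, s ≤ k}:
g(0) = mex{} = 0
g(1) = mex{0} = 1
g(2) = mex{1} = 0
g(3) = mex{0} = 1
g(4) = mex{1} = 0
g(5) = mex{0} = 1
g(6) = mex{0,1} = 2
g(7) = mex{1,2} = 0
g(8) = mex{0} = 1
So g(8) = 1.
Stack B is a plain Nim stack of size 5, so its Grundy value is 5.
The value of a disjunctive sum is the nim-sum of the parts.
Combined value = 1 XOR 5 = 4.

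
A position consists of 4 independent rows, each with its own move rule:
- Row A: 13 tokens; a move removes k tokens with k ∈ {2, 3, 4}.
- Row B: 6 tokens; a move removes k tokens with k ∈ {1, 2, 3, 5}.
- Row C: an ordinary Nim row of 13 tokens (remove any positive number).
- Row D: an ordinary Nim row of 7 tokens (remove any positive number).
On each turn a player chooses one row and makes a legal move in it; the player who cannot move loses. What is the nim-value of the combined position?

Grundy values for row A (subtraction set {2, 3, 4}):
k:     0  1  2  3  4  5  6  7  8  9 10 11 12 13
g(k):  0  0  1  1  2  2  0  0  1  1  2  2  0  0
So g(13) = 0.
Build the Grundy sequence for row B with g(k) = mex{g(k−s) : s ∈ {1, 2, 3, 5}, s ≤ k}:
g(0) = mex{} = 0
g(1) = mex{0} = 1
g(2) = mex{0,1} = 2
g(3) = mex{0,1,2} = 3
g(4) = mex{1,2,3} = 0
g(5) = mex{0,2,3} = 1
g(6) = mex{0,1,3} = 2
So g(6) = 2.
Row C is a plain Nim row of size 13, so its Grundy value is 13.
Row D is a plain Nim row of size 7, so its Grundy value is 7.
The value of a disjunctive sum is the nim-sum of the parts.
Combined value = 0 XOR 2 XOR 13 XOR 7 = 8.

8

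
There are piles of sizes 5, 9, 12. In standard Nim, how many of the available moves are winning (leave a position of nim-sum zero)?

0

Write each in binary and XOR column by column:
  0101  (5)
  1001  (9)
  1100  (12)
  ----
  0000  (0)
The nim-sum is already 0, so every move leaves a nonzero nim-sum — there are no winning moves.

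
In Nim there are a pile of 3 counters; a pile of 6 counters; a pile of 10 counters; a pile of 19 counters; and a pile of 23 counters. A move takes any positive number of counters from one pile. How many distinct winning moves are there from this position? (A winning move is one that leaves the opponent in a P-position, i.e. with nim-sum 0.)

1

Write each in binary and XOR column by column:
  00011  (3)
  00110  (6)
  01010  (10)
  10011  (19)
  10111  (23)
  -----
  01011  (11)
The overall nim-sum is X = 11. A pile of size p has a winning move iff p XOR X < p (reduce it to p XOR X).
  3: 3 XOR 11 = 8 ≥ 3 — no move.
  6: 6 XOR 11 = 13 ≥ 6 — no move.
  10: 10 XOR 11 = 1 < 10 — winning move (to 1).
  19: 19 XOR 11 = 24 ≥ 19 — no move.
  23: 23 XOR 11 = 28 ≥ 23 — no move.
That gives 1 winning move.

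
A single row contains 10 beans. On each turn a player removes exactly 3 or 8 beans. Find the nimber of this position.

1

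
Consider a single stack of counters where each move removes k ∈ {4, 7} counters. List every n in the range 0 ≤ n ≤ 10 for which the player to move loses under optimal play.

0, 1, 2, 3

Build the Grundy sequence with g(k) = mex{g(k−s) : s ∈ {4, 7}, s ≤ k}:
k:     0  1  2  3  4  5  6  7  8  9 10
g(k):  0  0  0  0  1  1  1  1  2  2  2
The P-positions (g = 0) in 0..10 are 0, 1, 2, 3.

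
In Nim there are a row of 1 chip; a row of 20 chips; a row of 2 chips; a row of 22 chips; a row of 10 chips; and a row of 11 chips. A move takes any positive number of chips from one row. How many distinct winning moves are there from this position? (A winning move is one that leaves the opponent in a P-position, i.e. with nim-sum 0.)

Compute the nim-sum pairwise:
1 ⊕ 20 = 21
21 ⊕ 2 = 23
23 ⊕ 22 = 1
1 ⊕ 10 = 11
11 ⊕ 11 = 0
The nim-sum is already 0, so every move leaves a nonzero nim-sum — there are no winning moves.

0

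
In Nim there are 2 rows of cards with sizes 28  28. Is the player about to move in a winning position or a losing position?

Nim-sum: 28 XOR 28 = 0.
The nim-sum is 0, so this is a P-position: the player to move is in a losing position under optimal play.

Losing position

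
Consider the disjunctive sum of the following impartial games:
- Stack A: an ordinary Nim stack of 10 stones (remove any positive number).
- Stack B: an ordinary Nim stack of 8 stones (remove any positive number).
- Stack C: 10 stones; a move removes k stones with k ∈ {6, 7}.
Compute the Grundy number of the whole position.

3

Stack A is a plain Nim stack of size 10, so its Grundy value is 10.
Stack B is a plain Nim stack of size 8, so its Grundy value is 8.
Grundy values for stack C (subtraction set {6, 7}):
g(0) = mex{} = 0
g(1) = mex{} = 0
g(2) = mex{} = 0
g(3) = mex{} = 0
g(4) = mex{} = 0
g(5) = mex{} = 0
g(6) = mex{0} = 1
g(7) = mex{0} = 1
g(8) = mex{0} = 1
g(9) = mex{0} = 1
g(10) = mex{0} = 1
So g(10) = 1.
By the Sprague-Grundy theorem, the Grundy value of a sum of independent games is the XOR of the component values.
Combined value = 10 ⊕ 8 ⊕ 1 = 3.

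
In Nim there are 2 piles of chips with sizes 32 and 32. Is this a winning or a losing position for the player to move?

Losing position

Compute the nim-sum pairwise:
32 XOR 32 = 0
The nim-sum is 0, so this is a P-position: the player to move is in a losing position under optimal play.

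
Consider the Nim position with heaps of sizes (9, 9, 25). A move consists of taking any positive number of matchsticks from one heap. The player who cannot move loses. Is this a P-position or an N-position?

N-position

Compute the nim-sum pairwise:
9 ⊕ 9 = 0
0 ⊕ 25 = 25
The nim-sum is 25 ≠ 0, so this is an N-position: the player to move can win.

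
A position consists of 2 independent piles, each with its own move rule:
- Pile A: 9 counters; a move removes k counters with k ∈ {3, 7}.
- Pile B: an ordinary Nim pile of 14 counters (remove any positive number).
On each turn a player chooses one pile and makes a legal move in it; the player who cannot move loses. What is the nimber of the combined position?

15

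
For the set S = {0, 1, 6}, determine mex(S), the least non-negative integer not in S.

The values 0, 1 are all present; 2 is the first non-negative integer missing from the set.

2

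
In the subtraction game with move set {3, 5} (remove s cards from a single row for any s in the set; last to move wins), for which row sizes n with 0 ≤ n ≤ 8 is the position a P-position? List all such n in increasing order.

Grundy values for subtraction set {3, 5}:
g(0) = mex{} = 0
g(1) = mex{} = 0
g(2) = mex{} = 0
g(3) = mex{0} = 1
g(4) = mex{0} = 1
g(5) = mex{0} = 1
g(6) = mex{0,1} = 2
g(7) = mex{0,1} = 2
g(8) = mex{1} = 0
The P-positions (g = 0) in 0..8 are 0, 1, 2, 8.

0, 1, 2, 8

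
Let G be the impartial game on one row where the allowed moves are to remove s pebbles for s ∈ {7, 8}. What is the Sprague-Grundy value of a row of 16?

Build the Grundy sequence with g(k) = mex{g(k−s) : s ∈ {7, 8}, s ≤ k}:
k:     0  1  2  3  4  5  6  7  8  9 10 11 12 13 14 15 16
g(k):  0  0  0  0  0  0  0  1  1  1  1  1  1  1  2  0  0
So g(16) = 0.

0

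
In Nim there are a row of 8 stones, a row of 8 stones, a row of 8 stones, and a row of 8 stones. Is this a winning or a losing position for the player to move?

Losing position

Nim-sum: 8 ⊕ 8 ⊕ 8 ⊕ 8 = 0.
The nim-sum is 0, so this is a P-position: the player to move is in a losing position under optimal play.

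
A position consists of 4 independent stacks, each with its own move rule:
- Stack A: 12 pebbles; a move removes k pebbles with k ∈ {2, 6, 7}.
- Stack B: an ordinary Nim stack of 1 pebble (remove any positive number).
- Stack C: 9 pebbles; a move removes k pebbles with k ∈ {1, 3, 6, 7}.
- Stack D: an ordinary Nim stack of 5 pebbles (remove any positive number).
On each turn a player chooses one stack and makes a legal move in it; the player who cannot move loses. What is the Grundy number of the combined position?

5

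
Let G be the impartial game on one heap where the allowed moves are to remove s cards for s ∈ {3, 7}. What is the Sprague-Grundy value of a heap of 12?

0

Compute g(0), g(1), … for moves {3, 7}:
g(0) = mex{} = 0
g(1) = mex{} = 0
g(2) = mex{} = 0
g(3) = mex{0} = 1
g(4) = mex{0} = 1
g(5) = mex{0} = 1
g(6) = mex{1} = 0
g(7) = mex{0,1} = 2
g(8) = mex{0,1} = 2
g(9) = mex{0} = 1
g(10) = mex{1,2} = 0
g(11) = mex{1,2} = 0
g(12) = mex{1} = 0
So g(12) = 0.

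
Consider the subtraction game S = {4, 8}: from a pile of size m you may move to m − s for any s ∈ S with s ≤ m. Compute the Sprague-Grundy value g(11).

2

Compute g(0), g(1), … for moves {4, 8}:
g(0) = mex{} = 0
g(1) = mex{} = 0
g(2) = mex{} = 0
g(3) = mex{} = 0
g(4) = mex{0} = 1
g(5) = mex{0} = 1
g(6) = mex{0} = 1
g(7) = mex{0} = 1
g(8) = mex{0,1} = 2
g(9) = mex{0,1} = 2
g(10) = mex{0,1} = 2
g(11) = mex{0,1} = 2
So g(11) = 2.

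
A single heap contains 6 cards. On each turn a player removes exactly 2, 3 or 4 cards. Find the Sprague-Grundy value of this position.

0

Compute g(0), g(1), … for moves {2, 3, 4}:
g(0) = mex{} = 0
g(1) = mex{} = 0
g(2) = mex{0} = 1
g(3) = mex{0} = 1
g(4) = mex{0,1} = 2
g(5) = mex{0,1} = 2
g(6) = mex{1,2} = 0
So g(6) = 0.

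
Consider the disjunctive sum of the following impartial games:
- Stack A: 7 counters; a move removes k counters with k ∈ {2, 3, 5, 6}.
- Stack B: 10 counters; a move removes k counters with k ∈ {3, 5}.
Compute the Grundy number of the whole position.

3

Build the Grundy sequence for stack A with g(k) = mex{g(k−s) : s ∈ {2, 3, 5, 6}, s ≤ k}:
g(0) = mex{} = 0
g(1) = mex{} = 0
g(2) = mex{0} = 1
g(3) = mex{0} = 1
g(4) = mex{0,1} = 2
g(5) = mex{0,1} = 2
g(6) = mex{0,1,2} = 3
g(7) = mex{0,1,2} = 3
So g(7) = 3.
Grundy values for stack B (subtraction set {3, 5}):
g(0) = mex{} = 0
g(1) = mex{} = 0
g(2) = mex{} = 0
g(3) = mex{0} = 1
g(4) = mex{0} = 1
g(5) = mex{0} = 1
g(6) = mex{0,1} = 2
g(7) = mex{0,1} = 2
g(8) = mex{1} = 0
g(9) = mex{1,2} = 0
g(10) = mex{1,2} = 0
So g(10) = 0.
By the Sprague-Grundy theorem, the Grundy value of a sum of independent games is the XOR of the component values.
Combined value = 3 XOR 0 = 3.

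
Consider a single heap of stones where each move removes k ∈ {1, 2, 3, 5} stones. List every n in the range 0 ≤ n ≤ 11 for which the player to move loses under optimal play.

0, 4, 8

Grundy values for subtraction set {1, 2, 3, 5}:
g(0) = mex{} = 0
g(1) = mex{0} = 1
g(2) = mex{0,1} = 2
g(3) = mex{0,1,2} = 3
g(4) = mex{1,2,3} = 0
g(5) = mex{0,2,3} = 1
g(6) = mex{0,1,3} = 2
g(7) = mex{0,1,2} = 3
g(8) = mex{1,2,3} = 0
g(9) = mex{0,2,3} = 1
g(10) = mex{0,1,3} = 2
g(11) = mex{0,1,2} = 3
The P-positions (g = 0) in 0..11 are 0, 4, 8.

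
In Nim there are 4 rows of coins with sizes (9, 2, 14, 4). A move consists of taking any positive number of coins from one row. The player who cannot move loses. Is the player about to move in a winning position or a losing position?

Compute the nim-sum pairwise:
9 ^ 2 = 11
11 ^ 14 = 5
5 ^ 4 = 1
The nim-sum is 1 ≠ 0, so this is an N-position: the player to move can win.

Winning position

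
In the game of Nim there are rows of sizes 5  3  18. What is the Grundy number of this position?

In binary:
  00101  (5)
  00011  (3)
  10010  (18)
  -----
  10100  (20)

20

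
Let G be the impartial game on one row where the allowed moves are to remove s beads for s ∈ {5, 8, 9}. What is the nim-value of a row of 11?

2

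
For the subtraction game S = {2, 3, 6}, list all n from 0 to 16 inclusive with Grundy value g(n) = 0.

0, 1, 5, 9, 10, 14

Grundy values for subtraction set {2, 3, 6}:
k:     0  1  2  3  4  5  6  7  8  9 10 11 12 13 14 15 16
g(k):  0  0  1  1  2  0  3  1  2  0  0  1  1  2  0  3  1
The P-positions (g = 0) in 0..16 are 0, 1, 5, 9, 10, 14.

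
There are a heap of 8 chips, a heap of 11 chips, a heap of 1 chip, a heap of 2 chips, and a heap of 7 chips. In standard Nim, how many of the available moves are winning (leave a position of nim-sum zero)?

Nim-sum: 8 ^ 11 ^ 1 ^ 2 ^ 7 = 7.
The overall nim-sum is X = 7. A heap of size p has a winning move iff p XOR X < p (reduce it to p XOR X).
  8: 8 XOR 7 = 15 ≥ 8 — no move.
  11: 11 XOR 7 = 12 ≥ 11 — no move.
  1: 1 XOR 7 = 6 ≥ 1 — no move.
  2: 2 XOR 7 = 5 ≥ 2 — no move.
  7: 7 XOR 7 = 0 < 7 — winning move (to 0).
That gives 1 winning move.

1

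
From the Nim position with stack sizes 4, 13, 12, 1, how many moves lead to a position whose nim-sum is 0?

3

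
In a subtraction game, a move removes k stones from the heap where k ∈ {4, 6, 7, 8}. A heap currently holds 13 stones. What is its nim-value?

Grundy values for subtraction set {4, 6, 7, 8}:
k:     0  1  2  3  4  5  6  7  8  9 10 11 12 13
g(k):  0  0  0  0  1  1  1  1  2  2  2  2  0  0
So g(13) = 0.

0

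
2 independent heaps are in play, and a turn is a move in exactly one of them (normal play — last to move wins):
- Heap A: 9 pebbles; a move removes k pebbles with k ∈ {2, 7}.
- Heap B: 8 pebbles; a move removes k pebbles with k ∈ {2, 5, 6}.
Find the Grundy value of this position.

0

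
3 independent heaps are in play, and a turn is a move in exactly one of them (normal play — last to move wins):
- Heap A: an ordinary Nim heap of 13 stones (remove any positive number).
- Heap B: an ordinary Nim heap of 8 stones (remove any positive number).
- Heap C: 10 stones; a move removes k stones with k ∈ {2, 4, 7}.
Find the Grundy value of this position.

7

Heap A is a plain Nim heap of size 13, so its Grundy value is 13.
Heap B is a plain Nim heap of size 8, so its Grundy value is 8.
Grundy values for heap C (subtraction set {2, 4, 7}):
k:     0  1  2  3  4  5  6  7  8  9 10
g(k):  0  0  1  1  2  2  0  3  1  0  2
So g(10) = 2.
The value of a disjunctive sum is the nim-sum of the parts.
Combined value = 13 XOR 8 XOR 2 = 7.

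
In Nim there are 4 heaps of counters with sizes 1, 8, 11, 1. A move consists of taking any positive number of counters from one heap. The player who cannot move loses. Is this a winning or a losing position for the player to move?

Bitwise XOR of the heap sizes:
  0001  (1)
  1000  (8)
  1011  (11)
  0001  (1)
  ----
  0011  (3)
The nim-sum is 3 ≠ 0, so this is an N-position: the player to move can win.

Winning position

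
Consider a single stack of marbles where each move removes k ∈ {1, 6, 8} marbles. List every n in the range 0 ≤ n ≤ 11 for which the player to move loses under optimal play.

Grundy values for subtraction set {1, 6, 8}:
g(0) = mex{} = 0
g(1) = mex{0} = 1
g(2) = mex{1} = 0
g(3) = mex{0} = 1
g(4) = mex{1} = 0
g(5) = mex{0} = 1
g(6) = mex{0,1} = 2
g(7) = mex{1,2} = 0
g(8) = mex{0} = 1
g(9) = mex{1} = 0
g(10) = mex{0} = 1
g(11) = mex{1} = 0
The P-positions (g = 0) in 0..11 are 0, 2, 4, 7, 9, 11.

0, 2, 4, 7, 9, 11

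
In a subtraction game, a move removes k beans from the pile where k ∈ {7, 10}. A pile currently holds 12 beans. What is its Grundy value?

1

Compute g(0), g(1), … for moves {7, 10}:
k:     0  1  2  3  4  5  6  7  8  9 10 11 12
g(k):  0  0  0  0  0  0  0  1  1  1  1  1  1
So g(12) = 1.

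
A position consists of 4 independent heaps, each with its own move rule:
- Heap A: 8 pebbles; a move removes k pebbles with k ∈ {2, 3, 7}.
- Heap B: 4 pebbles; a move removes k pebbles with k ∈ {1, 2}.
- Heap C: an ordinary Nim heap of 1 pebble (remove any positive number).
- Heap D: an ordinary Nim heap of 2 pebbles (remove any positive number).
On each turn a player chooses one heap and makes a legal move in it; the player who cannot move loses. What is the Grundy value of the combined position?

3

Grundy values for heap A (subtraction set {2, 3, 7}):
k:     0  1  2  3  4  5  6  7  8
g(k):  0  0  1  1  2  0  0  1  1
So g(8) = 1.
Grundy values for heap B (subtraction set {1, 2}):
g(0) = mex{} = 0
g(1) = mex{0} = 1
g(2) = mex{0,1} = 2
g(3) = mex{1,2} = 0
g(4) = mex{0,2} = 1
So g(4) = 1.
Heap C is a plain Nim heap of size 1, so its Grundy value is 1.
Heap D is a plain Nim heap of size 2, so its Grundy value is 2.
The value of a disjunctive sum is the nim-sum of the parts.
Combined value = 1 XOR 1 XOR 1 XOR 2 = 3.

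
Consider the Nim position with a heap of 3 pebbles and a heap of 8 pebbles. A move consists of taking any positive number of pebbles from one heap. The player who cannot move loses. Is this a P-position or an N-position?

Bitwise XOR of the heap sizes:
  0011  (3)
  1000  (8)
  ----
  1011  (11)
The nim-sum is 11 ≠ 0, so this is an N-position: the player to move can win.

N-position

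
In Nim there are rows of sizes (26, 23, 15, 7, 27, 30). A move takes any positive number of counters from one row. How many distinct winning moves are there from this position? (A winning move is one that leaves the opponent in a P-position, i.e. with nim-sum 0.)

Compute the nim-sum pairwise:
26 ^ 23 = 13
13 ^ 15 = 2
2 ^ 7 = 5
5 ^ 27 = 30
30 ^ 30 = 0
The nim-sum is already 0, so every move leaves a nonzero nim-sum — there are no winning moves.

0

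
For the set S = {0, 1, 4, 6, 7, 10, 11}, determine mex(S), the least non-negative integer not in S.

The values 0, 1 are all present; 2 is the first non-negative integer missing from the set.

2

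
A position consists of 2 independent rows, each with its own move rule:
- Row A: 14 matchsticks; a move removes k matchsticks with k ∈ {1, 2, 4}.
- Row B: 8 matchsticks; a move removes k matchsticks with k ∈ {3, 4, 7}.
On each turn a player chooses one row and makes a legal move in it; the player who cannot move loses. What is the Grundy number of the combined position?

0

Grundy values for row A (subtraction set {1, 2, 4}):
g(0) = mex{} = 0
g(1) = mex{0} = 1
g(2) = mex{0,1} = 2
g(3) = mex{1,2} = 0
g(4) = mex{0,2} = 1
g(5) = mex{0,1} = 2
g(6) = mex{1,2} = 0
g(7) = mex{0,2} = 1
g(8) = mex{0,1} = 2
g(9) = mex{1,2} = 0
g(10) = mex{0,2} = 1
g(11) = mex{0,1} = 2
g(12) = mex{1,2} = 0
g(13) = mex{0,2} = 1
g(14) = mex{0,1} = 2
So g(14) = 2.
For row B, compute g(0), g(1), … with moves {3, 4, 7}:
g(0) = mex{} = 0
g(1) = mex{} = 0
g(2) = mex{} = 0
g(3) = mex{0} = 1
g(4) = mex{0} = 1
g(5) = mex{0} = 1
g(6) = mex{0,1} = 2
g(7) = mex{0,1} = 2
g(8) = mex{0,1} = 2
So g(8) = 2.
By the Sprague-Grundy theorem, the Grundy value of a sum of independent games is the XOR of the component values.
Combined value = 2 ⊕ 2 = 0.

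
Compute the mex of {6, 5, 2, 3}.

0

0 is not in the set, so the mex is 0.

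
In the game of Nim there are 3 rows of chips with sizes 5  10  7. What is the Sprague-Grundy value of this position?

8

Compute the nim-sum pairwise:
5 XOR 10 = 15
15 XOR 7 = 8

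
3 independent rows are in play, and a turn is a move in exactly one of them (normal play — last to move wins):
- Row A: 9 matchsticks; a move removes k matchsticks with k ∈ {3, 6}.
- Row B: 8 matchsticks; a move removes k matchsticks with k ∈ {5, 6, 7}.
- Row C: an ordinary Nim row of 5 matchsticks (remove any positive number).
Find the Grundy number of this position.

Grundy values for row A (subtraction set {3, 6}):
g(0) = mex{} = 0
g(1) = mex{} = 0
g(2) = mex{} = 0
g(3) = mex{0} = 1
g(4) = mex{0} = 1
g(5) = mex{0} = 1
g(6) = mex{0,1} = 2
g(7) = mex{0,1} = 2
g(8) = mex{0,1} = 2
g(9) = mex{1,2} = 0
So g(9) = 0.
For row B, compute g(0), g(1), … with moves {5, 6, 7}:
k:     0  1  2  3  4  5  6  7  8
g(k):  0  0  0  0  0  1  1  1  1
So g(8) = 1.
Row C is a plain Nim row of size 5, so its Grundy value is 5.
The value of a disjunctive sum is the nim-sum of the parts.
Combined value = 0 ⊕ 1 ⊕ 5 = 4.

4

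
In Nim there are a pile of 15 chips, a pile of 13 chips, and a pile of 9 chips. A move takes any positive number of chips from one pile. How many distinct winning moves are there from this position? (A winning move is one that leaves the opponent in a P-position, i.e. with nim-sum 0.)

3

Bitwise XOR of the heap sizes:
  1111  (15)
  1101  (13)
  1001  (9)
  ----
  1011  (11)
The overall nim-sum is X = 11. A pile of size p has a winning move iff p XOR X < p (reduce it to p XOR X).
  15: 15 XOR 11 = 4 < 15 — winning move (to 4).
  13: 13 XOR 11 = 6 < 13 — winning move (to 6).
  9: 9 XOR 11 = 2 < 9 — winning move (to 2).
That gives 3 winning moves.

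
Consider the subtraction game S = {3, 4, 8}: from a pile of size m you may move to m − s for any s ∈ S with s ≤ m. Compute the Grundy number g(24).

0

Build the Grundy sequence with g(k) = mex{g(k−s) : s ∈ {3, 4, 8}, s ≤ k}:
k:     0  1  2  3  4  5  6  7  8  9 10 11 12 13 14 15 16 17 18 19 20 21 22 23 24
g(k):  0  0  0  1  1  1  2  0  2  3  1  3  0  0  0  1  1  1  2  0  2  3  1  3  0
So g(24) = 0.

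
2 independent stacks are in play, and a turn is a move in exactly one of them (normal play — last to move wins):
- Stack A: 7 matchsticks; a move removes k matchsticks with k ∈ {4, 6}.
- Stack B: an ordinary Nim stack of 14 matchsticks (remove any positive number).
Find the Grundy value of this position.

15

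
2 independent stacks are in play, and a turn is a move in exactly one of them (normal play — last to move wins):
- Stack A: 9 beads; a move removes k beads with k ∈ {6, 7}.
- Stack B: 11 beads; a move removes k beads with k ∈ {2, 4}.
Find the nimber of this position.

Build the Grundy sequence for stack A with g(k) = mex{g(k−s) : s ∈ {6, 7}, s ≤ k}:
g(0) = mex{} = 0
g(1) = mex{} = 0
g(2) = mex{} = 0
g(3) = mex{} = 0
g(4) = mex{} = 0
g(5) = mex{} = 0
g(6) = mex{0} = 1
g(7) = mex{0} = 1
g(8) = mex{0} = 1
g(9) = mex{0} = 1
So g(9) = 1.
For stack B, compute g(0), g(1), … with moves {2, 4}:
k:     0  1  2  3  4  5  6  7  8  9 10 11
g(k):  0  0  1  1  2  2  0  0  1  1  2  2
So g(11) = 2.
The value of a disjunctive sum is the nim-sum of the parts.
Combined value = 1 XOR 2 = 3.

3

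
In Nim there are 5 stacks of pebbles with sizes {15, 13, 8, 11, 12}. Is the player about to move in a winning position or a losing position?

In binary:
  1111  (15)
  1101  (13)
  1000  (8)
  1011  (11)
  1100  (12)
  ----
  1101  (13)
The nim-sum is 13 ≠ 0, so this is an N-position: the player to move can win.

Winning position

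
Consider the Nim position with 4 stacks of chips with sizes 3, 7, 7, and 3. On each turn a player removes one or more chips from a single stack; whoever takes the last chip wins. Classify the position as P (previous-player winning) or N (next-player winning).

Nim-sum: 3 ^ 7 ^ 7 ^ 3 = 0.
The nim-sum is 0, so this is a P-position: the player to move is in a losing position under optimal play.

P-position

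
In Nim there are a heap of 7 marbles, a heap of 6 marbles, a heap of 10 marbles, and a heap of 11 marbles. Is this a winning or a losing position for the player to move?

Losing position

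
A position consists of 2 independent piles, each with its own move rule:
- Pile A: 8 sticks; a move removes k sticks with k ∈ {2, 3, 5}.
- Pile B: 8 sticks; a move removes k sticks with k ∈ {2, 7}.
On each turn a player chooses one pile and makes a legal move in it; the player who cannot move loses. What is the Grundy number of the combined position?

2

For pile A, compute g(0), g(1), … with moves {2, 3, 5}:
g(0) = mex{} = 0
g(1) = mex{} = 0
g(2) = mex{0} = 1
g(3) = mex{0} = 1
g(4) = mex{0,1} = 2
g(5) = mex{0,1} = 2
g(6) = mex{0,1,2} = 3
g(7) = mex{1,2} = 0
g(8) = mex{1,2,3} = 0
So g(8) = 0.
Build the Grundy sequence for pile B with g(k) = mex{g(k−s) : s ∈ {2, 7}, s ≤ k}:
k:     0  1  2  3  4  5  6  7  8
g(k):  0  0  1  1  0  0  1  1  2
So g(8) = 2.
The value of a disjunctive sum is the nim-sum of the parts.
Combined value = 0 XOR 2 = 2.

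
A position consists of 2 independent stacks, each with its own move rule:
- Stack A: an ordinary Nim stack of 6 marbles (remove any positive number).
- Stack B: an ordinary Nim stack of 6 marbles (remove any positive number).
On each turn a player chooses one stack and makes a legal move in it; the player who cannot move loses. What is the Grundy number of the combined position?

0

Stack A is a plain Nim stack of size 6, so its Grundy value is 6.
Stack B is a plain Nim stack of size 6, so its Grundy value is 6.
The value of a disjunctive sum is the nim-sum of the parts.
Combined value = 6 XOR 6 = 0.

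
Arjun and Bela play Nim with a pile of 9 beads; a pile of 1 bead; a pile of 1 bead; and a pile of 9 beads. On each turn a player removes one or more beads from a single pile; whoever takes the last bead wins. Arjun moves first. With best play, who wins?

Compute the nim-sum pairwise:
9 ^ 1 = 8
8 ^ 1 = 9
9 ^ 9 = 0
The nim-sum is 0, so this is a P-position: the player to move is in a losing position under optimal play; Arjun is about to move from it and so loses — Bela wins.

Bela wins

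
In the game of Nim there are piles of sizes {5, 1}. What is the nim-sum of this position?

4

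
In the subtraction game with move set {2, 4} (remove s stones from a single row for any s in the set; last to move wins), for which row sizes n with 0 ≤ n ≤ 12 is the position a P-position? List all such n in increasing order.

0, 1, 6, 7, 12

Grundy values for subtraction set {2, 4}:
g(0) = mex{} = 0
g(1) = mex{} = 0
g(2) = mex{0} = 1
g(3) = mex{0} = 1
g(4) = mex{0,1} = 2
g(5) = mex{0,1} = 2
g(6) = mex{1,2} = 0
g(7) = mex{1,2} = 0
g(8) = mex{0,2} = 1
g(9) = mex{0,2} = 1
g(10) = mex{0,1} = 2
g(11) = mex{0,1} = 2
g(12) = mex{1,2} = 0
The P-positions (g = 0) in 0..12 are 0, 1, 6, 7, 12.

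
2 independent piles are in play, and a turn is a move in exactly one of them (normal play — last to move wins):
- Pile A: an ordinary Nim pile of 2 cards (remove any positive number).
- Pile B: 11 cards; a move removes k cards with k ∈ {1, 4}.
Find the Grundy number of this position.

3

Pile A is a plain Nim pile of size 2, so its Grundy value is 2.
For pile B, compute g(0), g(1), … with moves {1, 4}:
g(0) = mex{} = 0
g(1) = mex{0} = 1
g(2) = mex{1} = 0
g(3) = mex{0} = 1
g(4) = mex{0,1} = 2
g(5) = mex{1,2} = 0
g(6) = mex{0} = 1
g(7) = mex{1} = 0
g(8) = mex{0,2} = 1
g(9) = mex{0,1} = 2
g(10) = mex{1,2} = 0
g(11) = mex{0} = 1
So g(11) = 1.
The value of a disjunctive sum is the nim-sum of the parts.
Combined value = 2 XOR 1 = 3.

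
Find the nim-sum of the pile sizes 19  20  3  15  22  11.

Compute the nim-sum pairwise:
19 ^ 20 = 7
7 ^ 3 = 4
4 ^ 15 = 11
11 ^ 22 = 29
29 ^ 11 = 22

22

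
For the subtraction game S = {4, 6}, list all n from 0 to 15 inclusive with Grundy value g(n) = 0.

0, 1, 2, 3, 10, 11, 12, 13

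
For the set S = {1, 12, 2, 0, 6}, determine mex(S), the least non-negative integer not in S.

3

The values 0, 1, 2 are all present; 3 is the first non-negative integer missing from the set.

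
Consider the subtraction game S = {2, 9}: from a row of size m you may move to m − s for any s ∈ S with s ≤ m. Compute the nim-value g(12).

0

Compute g(0), g(1), … for moves {2, 9}:
k:     0  1  2  3  4  5  6  7  8  9 10 11 12
g(k):  0  0  1  1  0  0  1  1  0  2  1  0  0
So g(12) = 0.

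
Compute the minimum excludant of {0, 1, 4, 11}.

The values 0, 1 are all present; 2 is the first non-negative integer missing from the set.

2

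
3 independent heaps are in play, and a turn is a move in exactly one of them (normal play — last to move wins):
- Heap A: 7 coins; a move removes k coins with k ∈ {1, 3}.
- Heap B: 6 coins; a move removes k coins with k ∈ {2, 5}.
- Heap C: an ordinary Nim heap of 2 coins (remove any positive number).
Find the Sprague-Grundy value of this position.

For heap A, compute g(0), g(1), … with moves {1, 3}:
k:     0  1  2  3  4  5  6  7
g(k):  0  1  0  1  0  1  0  1
So g(7) = 1.
Build the Grundy sequence for heap B with g(k) = mex{g(k−s) : s ∈ {2, 5}, s ≤ k}:
g(0) = mex{} = 0
g(1) = mex{} = 0
g(2) = mex{0} = 1
g(3) = mex{0} = 1
g(4) = mex{1} = 0
g(5) = mex{0,1} = 2
g(6) = mex{0} = 1
So g(6) = 1.
Heap C is a plain Nim heap of size 2, so its Grundy value is 2.
By the Sprague-Grundy theorem, the Grundy value of a sum of independent games is the XOR of the component values.
Combined value = 1 XOR 1 XOR 2 = 2.

2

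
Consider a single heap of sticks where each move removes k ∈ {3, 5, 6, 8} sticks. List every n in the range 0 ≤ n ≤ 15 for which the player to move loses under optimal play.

0, 1, 2, 11, 12, 13

Grundy values for subtraction set {3, 5, 6, 8}:
k:     0  1  2  3  4  5  6  7  8  9 10 11 12 13 14 15
g(k):  0  0  0  1  1  1  2  2  2  3  3  0  0  0  1  1
The P-positions (g = 0) in 0..15 are 0, 1, 2, 11, 12, 13.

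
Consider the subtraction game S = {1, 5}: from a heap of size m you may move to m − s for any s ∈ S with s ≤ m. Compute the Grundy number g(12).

0

Grundy values for subtraction set {1, 5}:
g(0) = mex{} = 0
g(1) = mex{0} = 1
g(2) = mex{1} = 0
g(3) = mex{0} = 1
g(4) = mex{1} = 0
g(5) = mex{0} = 1
g(6) = mex{1} = 0
g(7) = mex{0} = 1
g(8) = mex{1} = 0
g(9) = mex{0} = 1
g(10) = mex{1} = 0
g(11) = mex{0} = 1
g(12) = mex{1} = 0
So g(12) = 0.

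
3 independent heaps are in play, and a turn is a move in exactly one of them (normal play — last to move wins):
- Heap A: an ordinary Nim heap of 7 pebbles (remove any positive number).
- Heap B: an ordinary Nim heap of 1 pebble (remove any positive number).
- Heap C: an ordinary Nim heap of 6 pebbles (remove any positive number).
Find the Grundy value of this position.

0

Heap A is a plain Nim heap of size 7, so its Grundy value is 7.
Heap B is a plain Nim heap of size 1, so its Grundy value is 1.
Heap C is a plain Nim heap of size 6, so its Grundy value is 6.
By the Sprague-Grundy theorem, the Grundy value of a sum of independent games is the XOR of the component values.
Combined value = 7 ⊕ 1 ⊕ 6 = 0.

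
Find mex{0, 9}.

1

0 is in the set but 1 is not, so the mex is 1.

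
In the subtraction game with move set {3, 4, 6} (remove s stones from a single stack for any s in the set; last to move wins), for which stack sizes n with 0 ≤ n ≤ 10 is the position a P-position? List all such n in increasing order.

0, 1, 2, 9, 10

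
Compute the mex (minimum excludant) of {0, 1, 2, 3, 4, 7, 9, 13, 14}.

5

The values 0, 1, 2, 3, 4 are all present; 5 is the first non-negative integer missing from the set.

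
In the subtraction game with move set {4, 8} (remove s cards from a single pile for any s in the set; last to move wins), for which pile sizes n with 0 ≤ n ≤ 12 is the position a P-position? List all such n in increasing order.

Grundy values for subtraction set {4, 8}:
g(0) = mex{} = 0
g(1) = mex{} = 0
g(2) = mex{} = 0
g(3) = mex{} = 0
g(4) = mex{0} = 1
g(5) = mex{0} = 1
g(6) = mex{0} = 1
g(7) = mex{0} = 1
g(8) = mex{0,1} = 2
g(9) = mex{0,1} = 2
g(10) = mex{0,1} = 2
g(11) = mex{0,1} = 2
g(12) = mex{1,2} = 0
The P-positions (g = 0) in 0..12 are 0, 1, 2, 3, 12.

0, 1, 2, 3, 12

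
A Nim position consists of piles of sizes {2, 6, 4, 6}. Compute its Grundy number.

Compute the nim-sum pairwise:
2 XOR 6 = 4
4 XOR 4 = 0
0 XOR 6 = 6

6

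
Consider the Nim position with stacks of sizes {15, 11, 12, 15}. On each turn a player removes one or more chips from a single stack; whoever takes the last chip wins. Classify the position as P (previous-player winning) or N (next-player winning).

Bitwise XOR of the heap sizes:
  1111  (15)
  1011  (11)
  1100  (12)
  1111  (15)
  ----
  0111  (7)
The nim-sum is 7 ≠ 0, so this is an N-position: the player to move can win.

N-position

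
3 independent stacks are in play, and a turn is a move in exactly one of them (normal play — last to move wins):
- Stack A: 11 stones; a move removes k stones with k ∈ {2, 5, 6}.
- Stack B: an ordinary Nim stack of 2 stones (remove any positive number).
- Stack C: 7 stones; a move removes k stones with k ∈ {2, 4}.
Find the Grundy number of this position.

For stack A, compute g(0), g(1), … with moves {2, 5, 6}:
k:     0  1  2  3  4  5  6  7  8  9 10 11
g(k):  0  0  1  1  0  2  1  3  0  2  1  0
So g(11) = 0.
Stack B is a plain Nim stack of size 2, so its Grundy value is 2.
Build the Grundy sequence for stack C with g(k) = mex{g(k−s) : s ∈ {2, 4}, s ≤ k}:
k:     0  1  2  3  4  5  6  7
g(k):  0  0  1  1  2  2  0  0
So g(7) = 0.
The value of a disjunctive sum is the nim-sum of the parts.
Combined value = 0 XOR 2 XOR 0 = 2.

2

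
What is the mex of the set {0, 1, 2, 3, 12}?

4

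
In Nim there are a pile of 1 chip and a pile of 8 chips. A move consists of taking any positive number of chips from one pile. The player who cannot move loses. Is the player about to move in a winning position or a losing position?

Winning position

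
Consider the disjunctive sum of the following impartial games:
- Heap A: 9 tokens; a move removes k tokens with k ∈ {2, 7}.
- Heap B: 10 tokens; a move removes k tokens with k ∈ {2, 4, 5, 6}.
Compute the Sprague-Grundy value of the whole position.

1

Build the Grundy sequence for heap A with g(k) = mex{g(k−s) : s ∈ {2, 7}, s ≤ k}:
g(0) = mex{} = 0
g(1) = mex{} = 0
g(2) = mex{0} = 1
g(3) = mex{0} = 1
g(4) = mex{1} = 0
g(5) = mex{1} = 0
g(6) = mex{0} = 1
g(7) = mex{0} = 1
g(8) = mex{0,1} = 2
g(9) = mex{1} = 0
So g(9) = 0.
For heap B, compute g(0), g(1), … with moves {2, 4, 5, 6}:
g(0) = mex{} = 0
g(1) = mex{} = 0
g(2) = mex{0} = 1
g(3) = mex{0} = 1
g(4) = mex{0,1} = 2
g(5) = mex{0,1} = 2
g(6) = mex{0,1,2} = 3
g(7) = mex{0,1,2} = 3
g(8) = mex{1,2,3} = 0
g(9) = mex{1,2,3} = 0
g(10) = mex{0,2,3} = 1
So g(10) = 1.
By the Sprague-Grundy theorem, the Grundy value of a sum of independent games is the XOR of the component values.
Combined value = 0 ⊕ 1 = 1.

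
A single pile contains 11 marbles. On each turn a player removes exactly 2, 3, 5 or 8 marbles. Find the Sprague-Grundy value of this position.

0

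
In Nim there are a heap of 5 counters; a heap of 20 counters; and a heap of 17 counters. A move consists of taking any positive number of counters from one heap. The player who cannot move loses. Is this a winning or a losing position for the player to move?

Losing position

Bitwise XOR of the heap sizes:
  00101  (5)
  10100  (20)
  10001  (17)
  -----
  00000  (0)
The nim-sum is 0, so this is a P-position: the player to move is in a losing position under optimal play.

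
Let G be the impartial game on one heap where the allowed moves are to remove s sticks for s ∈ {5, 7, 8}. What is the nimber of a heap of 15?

0

Grundy values for subtraction set {5, 7, 8}:
k:     0  1  2  3  4  5  6  7  8  9 10 11 12 13 14 15
g(k):  0  0  0  0  0  1  1  1  1  1  2  2  2  0  0  0
So g(15) = 0.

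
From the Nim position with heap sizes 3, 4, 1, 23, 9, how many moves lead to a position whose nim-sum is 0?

Nim-sum: 3 ⊕ 4 ⊕ 1 ⊕ 23 ⊕ 9 = 24.
The overall nim-sum is X = 24. A heap of size p has a winning move iff p XOR X < p (reduce it to p XOR X).
  3: 3 XOR 24 = 27 ≥ 3 — no move.
  4: 4 XOR 24 = 28 ≥ 4 — no move.
  1: 1 XOR 24 = 25 ≥ 1 — no move.
  23: 23 XOR 24 = 15 < 23 — winning move (to 15).
  9: 9 XOR 24 = 17 ≥ 9 — no move.
That gives 1 winning move.

1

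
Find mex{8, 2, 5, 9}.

0

0 is not in the set, so the mex is 0.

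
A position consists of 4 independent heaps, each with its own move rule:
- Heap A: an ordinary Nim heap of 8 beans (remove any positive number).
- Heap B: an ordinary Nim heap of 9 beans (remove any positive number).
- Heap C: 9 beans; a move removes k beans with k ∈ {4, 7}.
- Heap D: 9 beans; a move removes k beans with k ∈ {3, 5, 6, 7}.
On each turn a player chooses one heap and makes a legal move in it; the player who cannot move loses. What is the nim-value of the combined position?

Heap A is a plain Nim heap of size 8, so its Grundy value is 8.
Heap B is a plain Nim heap of size 9, so its Grundy value is 9.
Build the Grundy sequence for heap C with g(k) = mex{g(k−s) : s ∈ {4, 7}, s ≤ k}:
g(0) = mex{} = 0
g(1) = mex{} = 0
g(2) = mex{} = 0
g(3) = mex{} = 0
g(4) = mex{0} = 1
g(5) = mex{0} = 1
g(6) = mex{0} = 1
g(7) = mex{0} = 1
g(8) = mex{0,1} = 2
g(9) = mex{0,1} = 2
So g(9) = 2.
Build the Grundy sequence for heap D with g(k) = mex{g(k−s) : s ∈ {3, 5, 6, 7}, s ≤ k}:
k:     0  1  2  3  4  5  6  7  8  9
g(k):  0  0  0  1  1  1  2  2  2  3
So g(9) = 3.
The value of a disjunctive sum is the nim-sum of the parts.
Combined value = 8 XOR 9 XOR 2 XOR 3 = 0.

0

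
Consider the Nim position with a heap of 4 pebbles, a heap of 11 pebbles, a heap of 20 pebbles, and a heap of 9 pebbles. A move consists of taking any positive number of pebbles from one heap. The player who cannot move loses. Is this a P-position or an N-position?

N-position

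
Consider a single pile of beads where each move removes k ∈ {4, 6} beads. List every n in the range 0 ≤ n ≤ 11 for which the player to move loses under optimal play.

0, 1, 2, 3, 10, 11

Grundy values for subtraction set {4, 6}:
g(0) = mex{} = 0
g(1) = mex{} = 0
g(2) = mex{} = 0
g(3) = mex{} = 0
g(4) = mex{0} = 1
g(5) = mex{0} = 1
g(6) = mex{0} = 1
g(7) = mex{0} = 1
g(8) = mex{0,1} = 2
g(9) = mex{0,1} = 2
g(10) = mex{1} = 0
g(11) = mex{1} = 0
The P-positions (g = 0) in 0..11 are 0, 1, 2, 3, 10, 11.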